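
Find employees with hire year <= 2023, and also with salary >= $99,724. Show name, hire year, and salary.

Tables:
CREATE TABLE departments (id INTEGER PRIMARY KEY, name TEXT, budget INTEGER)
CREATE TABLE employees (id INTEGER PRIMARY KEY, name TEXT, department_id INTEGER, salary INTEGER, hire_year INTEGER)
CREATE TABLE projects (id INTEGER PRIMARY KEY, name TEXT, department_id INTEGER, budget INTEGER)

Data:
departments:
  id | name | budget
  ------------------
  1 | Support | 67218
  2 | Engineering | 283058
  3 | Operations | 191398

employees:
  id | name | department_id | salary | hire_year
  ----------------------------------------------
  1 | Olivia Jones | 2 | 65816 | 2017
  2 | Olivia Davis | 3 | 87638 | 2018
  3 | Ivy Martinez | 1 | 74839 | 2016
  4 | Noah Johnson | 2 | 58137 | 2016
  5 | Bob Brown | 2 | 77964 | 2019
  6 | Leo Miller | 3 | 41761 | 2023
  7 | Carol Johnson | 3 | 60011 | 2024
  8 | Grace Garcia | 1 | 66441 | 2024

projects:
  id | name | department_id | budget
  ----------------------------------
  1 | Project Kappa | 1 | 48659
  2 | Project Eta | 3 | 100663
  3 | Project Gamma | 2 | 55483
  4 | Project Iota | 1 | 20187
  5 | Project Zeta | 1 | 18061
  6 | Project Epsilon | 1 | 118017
SELECT name, hire_year, salary FROM employees WHERE hire_year <= 2023 AND salary >= 99724

Execution result:
(no rows)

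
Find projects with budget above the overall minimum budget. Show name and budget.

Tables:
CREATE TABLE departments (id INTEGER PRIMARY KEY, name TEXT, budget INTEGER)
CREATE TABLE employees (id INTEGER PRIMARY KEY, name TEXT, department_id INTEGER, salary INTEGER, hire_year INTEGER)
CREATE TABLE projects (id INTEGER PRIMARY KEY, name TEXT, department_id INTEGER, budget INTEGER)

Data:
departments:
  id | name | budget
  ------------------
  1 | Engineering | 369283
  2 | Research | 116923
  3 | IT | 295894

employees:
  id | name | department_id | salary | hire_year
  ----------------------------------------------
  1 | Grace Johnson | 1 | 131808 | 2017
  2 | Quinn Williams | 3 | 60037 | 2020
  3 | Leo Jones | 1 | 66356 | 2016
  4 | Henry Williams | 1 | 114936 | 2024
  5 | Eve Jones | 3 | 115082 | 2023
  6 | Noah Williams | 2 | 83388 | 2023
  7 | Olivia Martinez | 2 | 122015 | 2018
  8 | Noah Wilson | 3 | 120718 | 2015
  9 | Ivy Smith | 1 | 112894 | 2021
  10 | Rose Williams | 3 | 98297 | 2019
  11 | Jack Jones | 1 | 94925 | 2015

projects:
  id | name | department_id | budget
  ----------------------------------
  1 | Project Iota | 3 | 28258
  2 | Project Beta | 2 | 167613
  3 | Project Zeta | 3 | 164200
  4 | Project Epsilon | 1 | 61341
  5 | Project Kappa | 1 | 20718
SELECT name, budget FROM projects WHERE budget > (SELECT MIN(budget) FROM projects)

Execution result:
name | budget
Project Iota | 28258
Project Beta | 167613
Project Zeta | 164200
Project Epsilon | 61341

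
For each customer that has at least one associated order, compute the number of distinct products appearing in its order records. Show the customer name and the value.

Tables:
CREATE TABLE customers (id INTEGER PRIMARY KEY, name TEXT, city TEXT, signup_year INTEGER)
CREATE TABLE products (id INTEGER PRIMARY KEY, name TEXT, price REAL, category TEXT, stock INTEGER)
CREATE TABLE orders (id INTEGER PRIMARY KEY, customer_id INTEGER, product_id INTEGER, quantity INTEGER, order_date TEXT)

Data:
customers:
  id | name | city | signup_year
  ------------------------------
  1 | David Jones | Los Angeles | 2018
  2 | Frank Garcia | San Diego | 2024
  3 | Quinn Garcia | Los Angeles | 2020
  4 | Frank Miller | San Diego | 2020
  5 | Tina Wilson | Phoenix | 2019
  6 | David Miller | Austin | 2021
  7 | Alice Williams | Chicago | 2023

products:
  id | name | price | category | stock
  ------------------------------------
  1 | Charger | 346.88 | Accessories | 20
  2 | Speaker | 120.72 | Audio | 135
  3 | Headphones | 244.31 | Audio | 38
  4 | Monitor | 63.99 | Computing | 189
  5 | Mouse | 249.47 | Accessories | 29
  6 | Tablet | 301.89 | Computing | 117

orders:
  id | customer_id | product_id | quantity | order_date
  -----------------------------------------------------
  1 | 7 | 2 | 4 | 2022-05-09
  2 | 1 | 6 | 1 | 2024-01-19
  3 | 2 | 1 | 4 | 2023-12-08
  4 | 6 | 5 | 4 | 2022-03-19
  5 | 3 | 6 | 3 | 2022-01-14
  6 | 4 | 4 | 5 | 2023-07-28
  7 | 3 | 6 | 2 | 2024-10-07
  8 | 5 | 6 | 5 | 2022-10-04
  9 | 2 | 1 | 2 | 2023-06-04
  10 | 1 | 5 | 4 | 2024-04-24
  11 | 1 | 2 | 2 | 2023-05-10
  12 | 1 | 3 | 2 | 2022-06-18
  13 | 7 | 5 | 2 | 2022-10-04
SELECT p.name, COUNT(DISTINCT c.product_id) AS distinct_product_count FROM orders c JOIN customers p ON c.customer_id = p.id GROUP BY p.id, p.name

Execution result:
name | distinct_product_count
David Jones | 4
Frank Garcia | 1
Quinn Garcia | 1
Frank Miller | 1
Tina Wilson | 1
David Miller | 1
Alice Williams | 2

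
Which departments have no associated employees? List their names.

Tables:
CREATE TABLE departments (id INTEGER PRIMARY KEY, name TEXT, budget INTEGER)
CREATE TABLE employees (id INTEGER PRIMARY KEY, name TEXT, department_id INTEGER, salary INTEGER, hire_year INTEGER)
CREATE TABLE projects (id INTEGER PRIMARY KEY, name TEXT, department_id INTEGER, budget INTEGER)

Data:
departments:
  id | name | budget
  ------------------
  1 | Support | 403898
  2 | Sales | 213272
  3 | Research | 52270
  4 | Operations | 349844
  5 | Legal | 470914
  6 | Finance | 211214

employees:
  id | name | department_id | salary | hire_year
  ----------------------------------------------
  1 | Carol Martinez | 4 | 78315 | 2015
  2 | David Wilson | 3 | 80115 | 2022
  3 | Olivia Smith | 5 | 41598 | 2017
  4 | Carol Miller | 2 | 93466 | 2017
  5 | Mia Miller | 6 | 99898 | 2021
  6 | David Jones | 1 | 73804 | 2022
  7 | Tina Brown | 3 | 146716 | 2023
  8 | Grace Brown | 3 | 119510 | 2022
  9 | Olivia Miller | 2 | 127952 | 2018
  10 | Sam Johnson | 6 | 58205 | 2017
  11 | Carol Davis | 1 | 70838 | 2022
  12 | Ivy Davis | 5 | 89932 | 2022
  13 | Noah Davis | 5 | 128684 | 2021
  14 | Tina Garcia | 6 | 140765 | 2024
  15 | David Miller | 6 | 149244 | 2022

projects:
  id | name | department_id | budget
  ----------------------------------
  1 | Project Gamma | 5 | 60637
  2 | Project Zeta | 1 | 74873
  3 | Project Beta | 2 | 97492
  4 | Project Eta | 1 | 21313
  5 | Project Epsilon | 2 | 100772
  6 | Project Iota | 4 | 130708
SELECT p.name FROM departments p LEFT JOIN employees c ON c.department_id = p.id WHERE c.id IS NULL

Execution result:
(no rows)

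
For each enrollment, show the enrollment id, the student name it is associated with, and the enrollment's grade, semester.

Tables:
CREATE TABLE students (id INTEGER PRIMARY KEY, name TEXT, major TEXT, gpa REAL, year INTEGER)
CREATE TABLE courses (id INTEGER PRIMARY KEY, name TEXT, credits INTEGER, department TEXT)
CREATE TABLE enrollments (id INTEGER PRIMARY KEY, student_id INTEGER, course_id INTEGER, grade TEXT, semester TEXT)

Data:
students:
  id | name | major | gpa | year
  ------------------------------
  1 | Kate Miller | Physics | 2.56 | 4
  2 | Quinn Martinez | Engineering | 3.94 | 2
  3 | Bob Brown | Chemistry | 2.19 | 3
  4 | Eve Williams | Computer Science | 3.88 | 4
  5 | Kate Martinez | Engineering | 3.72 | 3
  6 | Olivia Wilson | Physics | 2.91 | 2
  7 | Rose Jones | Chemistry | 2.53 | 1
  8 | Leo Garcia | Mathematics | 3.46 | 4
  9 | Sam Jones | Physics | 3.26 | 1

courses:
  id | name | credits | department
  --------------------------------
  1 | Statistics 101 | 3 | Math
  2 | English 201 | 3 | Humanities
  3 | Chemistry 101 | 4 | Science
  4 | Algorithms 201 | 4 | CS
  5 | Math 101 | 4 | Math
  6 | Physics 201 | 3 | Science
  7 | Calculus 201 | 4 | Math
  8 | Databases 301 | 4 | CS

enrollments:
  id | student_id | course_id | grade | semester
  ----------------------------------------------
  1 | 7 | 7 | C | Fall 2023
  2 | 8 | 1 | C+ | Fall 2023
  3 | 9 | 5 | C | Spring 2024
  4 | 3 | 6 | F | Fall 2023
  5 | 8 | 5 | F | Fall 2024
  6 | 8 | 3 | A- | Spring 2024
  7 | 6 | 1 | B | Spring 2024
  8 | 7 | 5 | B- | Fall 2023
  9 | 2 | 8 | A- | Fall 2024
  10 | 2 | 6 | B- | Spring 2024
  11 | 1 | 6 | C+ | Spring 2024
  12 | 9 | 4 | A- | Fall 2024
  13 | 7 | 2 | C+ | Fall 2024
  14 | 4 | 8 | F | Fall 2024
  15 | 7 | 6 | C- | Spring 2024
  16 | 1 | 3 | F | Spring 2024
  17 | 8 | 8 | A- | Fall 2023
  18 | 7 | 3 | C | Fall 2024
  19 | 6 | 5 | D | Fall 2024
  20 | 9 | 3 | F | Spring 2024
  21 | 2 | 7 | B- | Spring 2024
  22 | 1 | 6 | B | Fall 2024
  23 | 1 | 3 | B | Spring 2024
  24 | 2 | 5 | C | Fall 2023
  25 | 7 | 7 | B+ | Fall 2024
SELECT c.id, p.name AS student, c.grade, c.semester FROM enrollments c JOIN students p ON c.student_id = p.id

Execution result:
id | student | grade | semester
1 | Rose Jones | C | Fall 2023
2 | Leo Garcia | C+ | Fall 2023
3 | Sam Jones | C | Spring 2024
4 | Bob Brown | F | Fall 2023
5 | Leo Garcia | F | Fall 2024
6 | Leo Garcia | A- | Spring 2024
7 | Olivia Wilson | B | Spring 2024
8 | Rose Jones | B- | Fall 2023
9 | Quinn Martinez | A- | Fall 2024
10 | Quinn Martinez | B- | Spring 2024
11 | Kate Miller | C+ | Spring 2024
12 | Sam Jones | A- | Fall 2024
13 | Rose Jones | C+ | Fall 2024
14 | Eve Williams | F | Fall 2024
15 | Rose Jones | C- | Spring 2024
16 | Kate Miller | F | Spring 2024
17 | Leo Garcia | A- | Fall 2023
18 | Rose Jones | C | Fall 2024
19 | Olivia Wilson | D | Fall 2024
20 | Sam Jones | F | Spring 2024
21 | Quinn Martinez | B- | Spring 2024
22 | Kate Miller | B | Fall 2024
23 | Kate Miller | B | Spring 2024
24 | Quinn Martinez | C | Fall 2023
25 | Rose Jones | B+ | Fall 2024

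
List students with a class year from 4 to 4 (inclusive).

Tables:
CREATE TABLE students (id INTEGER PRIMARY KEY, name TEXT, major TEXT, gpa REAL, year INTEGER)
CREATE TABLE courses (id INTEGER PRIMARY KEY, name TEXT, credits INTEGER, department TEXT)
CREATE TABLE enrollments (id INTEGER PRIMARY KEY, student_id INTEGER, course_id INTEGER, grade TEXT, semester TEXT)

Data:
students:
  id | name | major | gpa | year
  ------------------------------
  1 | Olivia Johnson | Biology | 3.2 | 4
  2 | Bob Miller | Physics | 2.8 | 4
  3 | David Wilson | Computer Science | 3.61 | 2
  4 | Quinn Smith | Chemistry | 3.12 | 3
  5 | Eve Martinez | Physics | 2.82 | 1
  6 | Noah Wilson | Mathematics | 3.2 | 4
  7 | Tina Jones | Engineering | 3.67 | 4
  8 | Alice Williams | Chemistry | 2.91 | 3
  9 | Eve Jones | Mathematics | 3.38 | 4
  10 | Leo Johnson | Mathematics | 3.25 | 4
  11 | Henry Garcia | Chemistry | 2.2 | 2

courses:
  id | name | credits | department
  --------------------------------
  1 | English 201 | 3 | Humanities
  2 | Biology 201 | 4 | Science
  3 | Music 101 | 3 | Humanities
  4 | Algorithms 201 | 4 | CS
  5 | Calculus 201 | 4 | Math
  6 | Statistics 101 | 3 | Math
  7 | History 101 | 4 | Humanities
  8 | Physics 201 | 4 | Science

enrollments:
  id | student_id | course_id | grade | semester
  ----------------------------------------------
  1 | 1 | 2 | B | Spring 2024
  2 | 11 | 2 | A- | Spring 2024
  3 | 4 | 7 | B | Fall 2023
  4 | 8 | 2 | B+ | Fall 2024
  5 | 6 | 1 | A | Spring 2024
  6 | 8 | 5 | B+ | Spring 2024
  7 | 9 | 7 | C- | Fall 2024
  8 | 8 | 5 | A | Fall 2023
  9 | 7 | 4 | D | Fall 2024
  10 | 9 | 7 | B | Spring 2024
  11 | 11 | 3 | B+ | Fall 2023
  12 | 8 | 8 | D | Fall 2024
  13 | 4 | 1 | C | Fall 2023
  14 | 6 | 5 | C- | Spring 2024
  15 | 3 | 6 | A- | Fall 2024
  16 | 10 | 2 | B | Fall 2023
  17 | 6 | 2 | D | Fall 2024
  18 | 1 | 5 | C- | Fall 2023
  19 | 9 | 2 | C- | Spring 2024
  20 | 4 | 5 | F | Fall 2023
SELECT name, year FROM students WHERE year BETWEEN 4 AND 4

Execution result:
name | year
Olivia Johnson | 4
Bob Miller | 4
Noah Wilson | 4
Tina Jones | 4
Eve Jones | 4
Leo Johnson | 4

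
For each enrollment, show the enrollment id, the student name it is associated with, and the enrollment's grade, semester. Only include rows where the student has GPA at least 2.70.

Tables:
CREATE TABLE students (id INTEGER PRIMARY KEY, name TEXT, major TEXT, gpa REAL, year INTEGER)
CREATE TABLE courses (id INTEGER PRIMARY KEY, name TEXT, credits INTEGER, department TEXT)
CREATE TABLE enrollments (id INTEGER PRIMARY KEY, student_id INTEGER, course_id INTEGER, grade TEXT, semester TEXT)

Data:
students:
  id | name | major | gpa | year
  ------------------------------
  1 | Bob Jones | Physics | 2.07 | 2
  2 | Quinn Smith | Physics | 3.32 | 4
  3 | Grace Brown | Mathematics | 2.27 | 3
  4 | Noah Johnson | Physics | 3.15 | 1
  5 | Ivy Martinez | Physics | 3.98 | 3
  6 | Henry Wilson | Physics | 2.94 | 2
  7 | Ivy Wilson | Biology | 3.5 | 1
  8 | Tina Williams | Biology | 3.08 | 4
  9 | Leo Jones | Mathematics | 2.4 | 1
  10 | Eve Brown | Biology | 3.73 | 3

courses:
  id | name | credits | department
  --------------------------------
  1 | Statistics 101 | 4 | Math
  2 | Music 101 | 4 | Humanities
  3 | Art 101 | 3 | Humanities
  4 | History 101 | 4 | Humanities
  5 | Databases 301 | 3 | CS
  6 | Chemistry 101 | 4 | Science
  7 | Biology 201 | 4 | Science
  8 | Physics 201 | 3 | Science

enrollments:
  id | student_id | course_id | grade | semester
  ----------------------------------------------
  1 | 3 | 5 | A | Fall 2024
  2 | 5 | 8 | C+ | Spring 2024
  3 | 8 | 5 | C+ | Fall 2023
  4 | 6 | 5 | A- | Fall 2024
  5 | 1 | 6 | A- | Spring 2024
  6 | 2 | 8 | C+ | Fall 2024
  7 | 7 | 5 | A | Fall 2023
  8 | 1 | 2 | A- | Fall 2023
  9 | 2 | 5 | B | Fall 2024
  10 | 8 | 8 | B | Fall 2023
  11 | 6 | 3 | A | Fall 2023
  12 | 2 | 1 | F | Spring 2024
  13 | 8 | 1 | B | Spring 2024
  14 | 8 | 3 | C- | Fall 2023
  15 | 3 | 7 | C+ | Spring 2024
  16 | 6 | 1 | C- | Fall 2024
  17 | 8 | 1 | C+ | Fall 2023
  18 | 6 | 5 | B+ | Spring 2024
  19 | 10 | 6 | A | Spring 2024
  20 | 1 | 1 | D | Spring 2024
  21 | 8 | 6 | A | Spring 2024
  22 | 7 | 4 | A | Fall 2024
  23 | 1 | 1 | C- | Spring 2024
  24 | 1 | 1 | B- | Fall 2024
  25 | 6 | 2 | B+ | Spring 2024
SELECT c.id, p.name AS student, c.grade, c.semester FROM enrollments c JOIN students p ON c.student_id = p.id WHERE p.gpa >= 2.7

Execution result:
id | student | grade | semester
2 | Ivy Martinez | C+ | Spring 2024
3 | Tina Williams | C+ | Fall 2023
4 | Henry Wilson | A- | Fall 2024
6 | Quinn Smith | C+ | Fall 2024
7 | Ivy Wilson | A | Fall 2023
9 | Quinn Smith | B | Fall 2024
10 | Tina Williams | B | Fall 2023
11 | Henry Wilson | A | Fall 2023
12 | Quinn Smith | F | Spring 2024
13 | Tina Williams | B | Spring 2024
14 | Tina Williams | C- | Fall 2023
16 | Henry Wilson | C- | Fall 2024
17 | Tina Williams | C+ | Fall 2023
18 | Henry Wilson | B+ | Spring 2024
19 | Eve Brown | A | Spring 2024
21 | Tina Williams | A | Spring 2024
22 | Ivy Wilson | A | Fall 2024
25 | Henry Wilson | B+ | Spring 2024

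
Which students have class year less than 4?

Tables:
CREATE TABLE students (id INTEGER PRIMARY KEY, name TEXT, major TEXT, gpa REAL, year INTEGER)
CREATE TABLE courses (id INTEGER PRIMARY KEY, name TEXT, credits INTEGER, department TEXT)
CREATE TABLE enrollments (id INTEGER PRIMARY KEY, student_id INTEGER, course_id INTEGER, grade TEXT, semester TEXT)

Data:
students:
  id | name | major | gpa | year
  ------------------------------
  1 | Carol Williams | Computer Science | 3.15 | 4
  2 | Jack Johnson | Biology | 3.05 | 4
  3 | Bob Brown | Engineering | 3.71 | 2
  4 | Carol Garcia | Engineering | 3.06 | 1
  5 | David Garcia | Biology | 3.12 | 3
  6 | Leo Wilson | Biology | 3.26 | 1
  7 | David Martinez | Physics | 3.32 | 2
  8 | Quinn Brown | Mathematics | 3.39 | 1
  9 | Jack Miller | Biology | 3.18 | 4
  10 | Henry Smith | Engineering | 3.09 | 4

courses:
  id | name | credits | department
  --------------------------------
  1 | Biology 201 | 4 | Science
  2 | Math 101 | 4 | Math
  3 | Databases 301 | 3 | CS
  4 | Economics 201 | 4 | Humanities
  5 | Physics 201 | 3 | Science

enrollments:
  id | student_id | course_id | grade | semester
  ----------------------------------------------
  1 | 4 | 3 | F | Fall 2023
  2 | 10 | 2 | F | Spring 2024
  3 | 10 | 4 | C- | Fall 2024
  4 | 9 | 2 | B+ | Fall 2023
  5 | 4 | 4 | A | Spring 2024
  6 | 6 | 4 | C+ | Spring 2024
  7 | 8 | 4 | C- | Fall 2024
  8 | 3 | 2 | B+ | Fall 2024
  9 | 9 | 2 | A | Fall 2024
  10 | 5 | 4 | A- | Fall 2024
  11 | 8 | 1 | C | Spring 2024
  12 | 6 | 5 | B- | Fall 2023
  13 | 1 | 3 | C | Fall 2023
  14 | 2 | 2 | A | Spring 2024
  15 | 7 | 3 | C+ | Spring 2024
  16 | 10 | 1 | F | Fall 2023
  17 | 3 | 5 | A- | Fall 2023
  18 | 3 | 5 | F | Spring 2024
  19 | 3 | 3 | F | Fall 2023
SELECT name, year FROM students WHERE year < 4

Execution result:
name | year
Bob Brown | 2
Carol Garcia | 1
David Garcia | 3
Leo Wilson | 1
David Martinez | 2
Quinn Brown | 1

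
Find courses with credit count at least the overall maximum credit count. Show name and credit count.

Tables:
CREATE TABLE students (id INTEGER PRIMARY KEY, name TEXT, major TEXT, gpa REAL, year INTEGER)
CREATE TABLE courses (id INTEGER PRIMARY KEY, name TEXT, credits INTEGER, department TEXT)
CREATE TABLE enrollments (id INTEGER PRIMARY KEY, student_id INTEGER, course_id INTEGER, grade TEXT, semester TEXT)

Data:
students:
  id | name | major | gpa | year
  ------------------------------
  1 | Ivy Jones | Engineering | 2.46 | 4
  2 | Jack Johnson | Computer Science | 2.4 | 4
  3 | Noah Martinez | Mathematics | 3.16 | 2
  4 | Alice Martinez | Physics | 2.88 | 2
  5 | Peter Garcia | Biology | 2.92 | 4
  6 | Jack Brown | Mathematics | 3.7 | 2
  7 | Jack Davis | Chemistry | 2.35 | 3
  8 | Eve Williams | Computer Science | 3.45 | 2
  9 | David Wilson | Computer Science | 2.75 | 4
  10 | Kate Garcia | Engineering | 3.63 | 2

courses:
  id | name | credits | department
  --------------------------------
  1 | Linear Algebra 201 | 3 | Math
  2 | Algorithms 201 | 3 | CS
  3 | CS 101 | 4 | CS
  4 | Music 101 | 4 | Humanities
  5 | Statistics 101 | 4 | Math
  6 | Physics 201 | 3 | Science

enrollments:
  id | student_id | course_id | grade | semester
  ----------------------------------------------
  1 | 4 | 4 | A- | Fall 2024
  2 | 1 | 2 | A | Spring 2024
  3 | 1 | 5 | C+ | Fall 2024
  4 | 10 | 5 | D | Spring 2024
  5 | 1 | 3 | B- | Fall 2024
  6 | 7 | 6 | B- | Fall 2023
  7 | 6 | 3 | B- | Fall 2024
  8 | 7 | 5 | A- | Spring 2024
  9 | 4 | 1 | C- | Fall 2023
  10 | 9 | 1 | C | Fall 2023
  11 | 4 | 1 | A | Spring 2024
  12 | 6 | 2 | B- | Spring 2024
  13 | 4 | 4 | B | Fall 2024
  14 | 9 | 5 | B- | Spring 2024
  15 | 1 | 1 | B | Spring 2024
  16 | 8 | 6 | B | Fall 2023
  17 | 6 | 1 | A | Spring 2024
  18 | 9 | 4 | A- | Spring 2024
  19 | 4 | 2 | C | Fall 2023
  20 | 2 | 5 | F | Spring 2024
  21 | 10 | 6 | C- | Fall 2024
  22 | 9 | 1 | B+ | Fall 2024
SELECT name, credits FROM courses WHERE credits >= (SELECT MAX(credits) FROM courses)

Execution result:
name | credits
CS 101 | 4
Music 101 | 4
Statistics 101 | 4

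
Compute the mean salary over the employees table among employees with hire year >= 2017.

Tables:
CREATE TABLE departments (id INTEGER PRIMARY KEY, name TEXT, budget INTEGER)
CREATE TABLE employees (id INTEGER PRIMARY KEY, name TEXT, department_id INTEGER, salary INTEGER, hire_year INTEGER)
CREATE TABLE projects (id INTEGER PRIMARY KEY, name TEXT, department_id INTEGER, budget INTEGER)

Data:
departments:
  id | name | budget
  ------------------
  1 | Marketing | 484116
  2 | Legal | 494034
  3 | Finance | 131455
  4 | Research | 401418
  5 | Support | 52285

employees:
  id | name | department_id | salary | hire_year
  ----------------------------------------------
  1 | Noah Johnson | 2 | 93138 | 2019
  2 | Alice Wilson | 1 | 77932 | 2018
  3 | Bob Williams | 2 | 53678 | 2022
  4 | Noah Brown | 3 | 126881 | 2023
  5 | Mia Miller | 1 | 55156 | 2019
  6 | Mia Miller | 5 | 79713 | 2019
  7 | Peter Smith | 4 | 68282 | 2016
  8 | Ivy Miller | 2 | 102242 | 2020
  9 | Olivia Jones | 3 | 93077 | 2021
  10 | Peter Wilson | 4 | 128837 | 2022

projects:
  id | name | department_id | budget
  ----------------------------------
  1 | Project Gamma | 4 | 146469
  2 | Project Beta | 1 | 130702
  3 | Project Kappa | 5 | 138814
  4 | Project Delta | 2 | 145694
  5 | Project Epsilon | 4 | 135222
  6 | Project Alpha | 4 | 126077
SELECT AVG(salary) FROM employees WHERE hire_year >= 2017

Execution result:
90072.67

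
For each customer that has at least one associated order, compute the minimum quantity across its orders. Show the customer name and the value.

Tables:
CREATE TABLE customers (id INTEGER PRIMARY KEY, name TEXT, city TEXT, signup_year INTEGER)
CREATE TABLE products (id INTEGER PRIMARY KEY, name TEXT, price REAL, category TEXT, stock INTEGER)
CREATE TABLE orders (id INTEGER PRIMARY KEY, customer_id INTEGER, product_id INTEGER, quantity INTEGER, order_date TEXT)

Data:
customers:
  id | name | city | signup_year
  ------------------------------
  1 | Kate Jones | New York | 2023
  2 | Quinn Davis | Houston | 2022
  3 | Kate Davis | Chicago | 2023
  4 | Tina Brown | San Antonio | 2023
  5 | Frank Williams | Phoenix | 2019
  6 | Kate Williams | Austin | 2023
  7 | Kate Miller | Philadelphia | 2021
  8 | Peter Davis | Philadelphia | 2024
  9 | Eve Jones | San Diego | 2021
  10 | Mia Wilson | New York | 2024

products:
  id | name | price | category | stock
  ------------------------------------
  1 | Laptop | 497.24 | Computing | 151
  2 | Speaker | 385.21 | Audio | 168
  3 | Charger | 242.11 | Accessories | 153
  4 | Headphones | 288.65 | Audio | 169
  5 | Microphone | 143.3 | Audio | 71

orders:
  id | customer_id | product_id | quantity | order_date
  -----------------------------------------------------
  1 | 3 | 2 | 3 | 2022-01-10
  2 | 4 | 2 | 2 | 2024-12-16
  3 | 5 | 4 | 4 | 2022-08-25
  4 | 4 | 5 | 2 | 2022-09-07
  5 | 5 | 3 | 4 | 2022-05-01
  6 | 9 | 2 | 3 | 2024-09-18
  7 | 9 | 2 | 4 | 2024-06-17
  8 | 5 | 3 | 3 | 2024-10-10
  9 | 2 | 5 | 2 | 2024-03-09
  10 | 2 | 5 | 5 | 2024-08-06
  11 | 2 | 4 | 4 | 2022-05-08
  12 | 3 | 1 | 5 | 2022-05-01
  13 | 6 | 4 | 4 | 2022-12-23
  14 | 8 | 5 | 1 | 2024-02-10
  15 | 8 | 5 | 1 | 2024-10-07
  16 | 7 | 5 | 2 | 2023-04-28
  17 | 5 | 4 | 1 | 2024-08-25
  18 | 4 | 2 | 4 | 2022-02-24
SELECT p.name, MIN(c.quantity) AS min_quantity FROM orders c JOIN customers p ON c.customer_id = p.id GROUP BY p.id, p.name

Execution result:
name | min_quantity
Quinn Davis | 2
Kate Davis | 3
Tina Brown | 2
Frank Williams | 1
Kate Williams | 4
Kate Miller | 2
Peter Davis | 1
Eve Jones | 3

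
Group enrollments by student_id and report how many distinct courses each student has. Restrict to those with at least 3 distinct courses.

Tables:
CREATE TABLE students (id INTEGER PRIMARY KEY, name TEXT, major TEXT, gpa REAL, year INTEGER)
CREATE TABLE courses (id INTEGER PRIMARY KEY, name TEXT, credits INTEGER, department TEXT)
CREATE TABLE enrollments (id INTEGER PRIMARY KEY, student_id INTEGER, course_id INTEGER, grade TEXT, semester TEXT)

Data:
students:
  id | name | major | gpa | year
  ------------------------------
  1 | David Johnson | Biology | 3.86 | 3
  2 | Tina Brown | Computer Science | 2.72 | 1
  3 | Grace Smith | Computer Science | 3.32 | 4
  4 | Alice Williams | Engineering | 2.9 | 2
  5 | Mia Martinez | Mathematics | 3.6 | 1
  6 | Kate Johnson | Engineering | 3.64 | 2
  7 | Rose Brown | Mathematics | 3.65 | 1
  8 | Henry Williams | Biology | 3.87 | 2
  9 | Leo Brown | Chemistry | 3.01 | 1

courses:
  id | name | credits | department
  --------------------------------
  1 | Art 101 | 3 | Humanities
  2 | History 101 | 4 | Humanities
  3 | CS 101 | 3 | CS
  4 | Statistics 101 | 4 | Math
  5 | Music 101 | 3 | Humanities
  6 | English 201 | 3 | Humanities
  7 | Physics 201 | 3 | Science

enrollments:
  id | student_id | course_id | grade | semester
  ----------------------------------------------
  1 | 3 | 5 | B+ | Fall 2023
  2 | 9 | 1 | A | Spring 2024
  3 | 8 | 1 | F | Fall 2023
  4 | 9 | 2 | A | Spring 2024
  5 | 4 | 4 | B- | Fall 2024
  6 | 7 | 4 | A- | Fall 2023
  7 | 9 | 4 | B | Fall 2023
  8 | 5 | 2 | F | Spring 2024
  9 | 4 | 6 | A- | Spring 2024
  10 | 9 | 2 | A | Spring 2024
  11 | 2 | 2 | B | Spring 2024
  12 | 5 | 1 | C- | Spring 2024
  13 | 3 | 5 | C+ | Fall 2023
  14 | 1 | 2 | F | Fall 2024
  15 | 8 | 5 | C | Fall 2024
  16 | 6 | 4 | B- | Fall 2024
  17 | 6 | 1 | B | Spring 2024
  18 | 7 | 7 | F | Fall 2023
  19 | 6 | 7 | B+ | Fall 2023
SELECT student_id, COUNT(DISTINCT course_id) AS distinct_course_count FROM enrollments GROUP BY student_id HAVING COUNT(DISTINCT course_id) >= 3

Execution result:
student_id | distinct_course_count
6 | 3
9 | 3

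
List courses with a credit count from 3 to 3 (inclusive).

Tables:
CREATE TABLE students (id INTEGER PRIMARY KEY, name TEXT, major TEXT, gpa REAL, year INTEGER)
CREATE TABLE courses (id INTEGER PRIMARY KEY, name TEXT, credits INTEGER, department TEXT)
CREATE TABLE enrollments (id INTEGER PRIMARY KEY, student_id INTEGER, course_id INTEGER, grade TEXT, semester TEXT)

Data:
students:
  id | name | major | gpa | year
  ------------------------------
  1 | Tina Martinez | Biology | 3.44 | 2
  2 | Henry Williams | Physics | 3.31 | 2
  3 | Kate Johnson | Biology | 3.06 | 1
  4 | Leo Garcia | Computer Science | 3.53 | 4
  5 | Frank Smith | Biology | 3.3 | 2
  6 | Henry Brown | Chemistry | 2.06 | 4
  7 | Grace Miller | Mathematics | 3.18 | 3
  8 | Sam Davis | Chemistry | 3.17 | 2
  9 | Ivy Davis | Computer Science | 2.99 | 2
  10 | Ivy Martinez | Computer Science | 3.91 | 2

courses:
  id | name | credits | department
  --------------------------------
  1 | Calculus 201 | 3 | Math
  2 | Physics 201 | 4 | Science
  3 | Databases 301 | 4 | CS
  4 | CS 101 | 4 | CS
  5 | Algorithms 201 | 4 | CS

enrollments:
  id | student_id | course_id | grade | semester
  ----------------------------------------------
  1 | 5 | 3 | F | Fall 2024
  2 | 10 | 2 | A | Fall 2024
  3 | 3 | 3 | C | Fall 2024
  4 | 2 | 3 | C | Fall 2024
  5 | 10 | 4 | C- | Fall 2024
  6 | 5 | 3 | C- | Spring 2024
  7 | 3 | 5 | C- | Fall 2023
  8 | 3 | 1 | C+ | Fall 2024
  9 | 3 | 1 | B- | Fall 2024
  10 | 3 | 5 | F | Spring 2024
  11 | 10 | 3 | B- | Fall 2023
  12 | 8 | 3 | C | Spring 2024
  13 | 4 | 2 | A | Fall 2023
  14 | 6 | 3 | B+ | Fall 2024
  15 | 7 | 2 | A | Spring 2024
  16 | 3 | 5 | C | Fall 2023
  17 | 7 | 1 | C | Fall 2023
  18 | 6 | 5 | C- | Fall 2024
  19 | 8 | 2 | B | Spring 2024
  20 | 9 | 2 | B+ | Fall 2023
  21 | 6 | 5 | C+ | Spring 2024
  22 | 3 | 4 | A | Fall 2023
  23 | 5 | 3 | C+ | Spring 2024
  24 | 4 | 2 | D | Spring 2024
SELECT name, credits FROM courses WHERE credits BETWEEN 3 AND 3

Execution result:
name | credits
Calculus 201 | 3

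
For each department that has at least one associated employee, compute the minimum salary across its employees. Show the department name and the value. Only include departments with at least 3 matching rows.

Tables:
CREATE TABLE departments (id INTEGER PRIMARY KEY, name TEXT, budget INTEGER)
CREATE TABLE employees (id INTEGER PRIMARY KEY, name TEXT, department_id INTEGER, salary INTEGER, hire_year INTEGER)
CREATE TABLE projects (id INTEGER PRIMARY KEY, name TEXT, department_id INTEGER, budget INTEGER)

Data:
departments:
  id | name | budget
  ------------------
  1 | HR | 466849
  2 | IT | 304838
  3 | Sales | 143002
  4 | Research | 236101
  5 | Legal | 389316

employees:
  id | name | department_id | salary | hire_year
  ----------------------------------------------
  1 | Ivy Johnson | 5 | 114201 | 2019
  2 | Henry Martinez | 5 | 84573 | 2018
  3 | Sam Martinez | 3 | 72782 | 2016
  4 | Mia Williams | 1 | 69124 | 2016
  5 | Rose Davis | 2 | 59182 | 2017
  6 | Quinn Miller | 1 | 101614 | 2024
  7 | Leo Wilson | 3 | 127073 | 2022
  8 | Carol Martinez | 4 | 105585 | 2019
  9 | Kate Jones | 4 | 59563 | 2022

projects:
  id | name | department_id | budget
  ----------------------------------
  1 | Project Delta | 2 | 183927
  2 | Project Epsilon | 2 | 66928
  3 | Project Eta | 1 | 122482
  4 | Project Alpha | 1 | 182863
SELECT p.name, MIN(c.salary) AS min_salary FROM employees c JOIN departments p ON c.department_id = p.id GROUP BY p.id, p.name HAVING COUNT(*) >= 3

Execution result:
(no rows)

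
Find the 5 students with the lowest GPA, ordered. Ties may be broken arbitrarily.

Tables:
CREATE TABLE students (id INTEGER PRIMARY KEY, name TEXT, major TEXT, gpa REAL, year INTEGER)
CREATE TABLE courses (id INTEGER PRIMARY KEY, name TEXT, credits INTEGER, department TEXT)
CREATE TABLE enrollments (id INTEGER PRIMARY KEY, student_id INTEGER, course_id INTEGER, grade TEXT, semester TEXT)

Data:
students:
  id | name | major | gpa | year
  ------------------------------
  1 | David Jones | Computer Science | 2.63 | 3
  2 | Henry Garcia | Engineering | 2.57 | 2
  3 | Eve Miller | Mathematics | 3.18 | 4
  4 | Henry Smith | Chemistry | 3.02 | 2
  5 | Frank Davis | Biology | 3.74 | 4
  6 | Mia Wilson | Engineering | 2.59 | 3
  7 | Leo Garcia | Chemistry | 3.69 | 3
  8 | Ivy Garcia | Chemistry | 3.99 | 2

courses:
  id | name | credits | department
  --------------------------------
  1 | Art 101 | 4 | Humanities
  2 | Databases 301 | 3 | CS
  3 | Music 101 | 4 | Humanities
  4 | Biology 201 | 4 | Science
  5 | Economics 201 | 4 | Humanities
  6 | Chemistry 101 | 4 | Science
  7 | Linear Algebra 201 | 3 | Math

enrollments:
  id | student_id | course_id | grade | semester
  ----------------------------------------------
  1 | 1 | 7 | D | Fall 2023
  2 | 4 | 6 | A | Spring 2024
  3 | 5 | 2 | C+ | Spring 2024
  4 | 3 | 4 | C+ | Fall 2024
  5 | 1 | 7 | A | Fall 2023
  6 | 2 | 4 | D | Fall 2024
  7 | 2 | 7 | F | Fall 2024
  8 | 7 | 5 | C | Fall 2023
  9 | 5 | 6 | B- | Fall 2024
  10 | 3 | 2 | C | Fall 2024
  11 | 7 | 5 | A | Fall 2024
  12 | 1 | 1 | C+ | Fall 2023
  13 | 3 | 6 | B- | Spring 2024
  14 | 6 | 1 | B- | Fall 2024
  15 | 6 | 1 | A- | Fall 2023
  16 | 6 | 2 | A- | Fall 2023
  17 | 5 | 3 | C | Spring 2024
SELECT name, gpa FROM students ORDER BY gpa ASC LIMIT 5

Execution result:
name | gpa
Henry Garcia | 2.57
Mia Wilson | 2.59
David Jones | 2.63
Henry Smith | 3.02
Eve Miller | 3.18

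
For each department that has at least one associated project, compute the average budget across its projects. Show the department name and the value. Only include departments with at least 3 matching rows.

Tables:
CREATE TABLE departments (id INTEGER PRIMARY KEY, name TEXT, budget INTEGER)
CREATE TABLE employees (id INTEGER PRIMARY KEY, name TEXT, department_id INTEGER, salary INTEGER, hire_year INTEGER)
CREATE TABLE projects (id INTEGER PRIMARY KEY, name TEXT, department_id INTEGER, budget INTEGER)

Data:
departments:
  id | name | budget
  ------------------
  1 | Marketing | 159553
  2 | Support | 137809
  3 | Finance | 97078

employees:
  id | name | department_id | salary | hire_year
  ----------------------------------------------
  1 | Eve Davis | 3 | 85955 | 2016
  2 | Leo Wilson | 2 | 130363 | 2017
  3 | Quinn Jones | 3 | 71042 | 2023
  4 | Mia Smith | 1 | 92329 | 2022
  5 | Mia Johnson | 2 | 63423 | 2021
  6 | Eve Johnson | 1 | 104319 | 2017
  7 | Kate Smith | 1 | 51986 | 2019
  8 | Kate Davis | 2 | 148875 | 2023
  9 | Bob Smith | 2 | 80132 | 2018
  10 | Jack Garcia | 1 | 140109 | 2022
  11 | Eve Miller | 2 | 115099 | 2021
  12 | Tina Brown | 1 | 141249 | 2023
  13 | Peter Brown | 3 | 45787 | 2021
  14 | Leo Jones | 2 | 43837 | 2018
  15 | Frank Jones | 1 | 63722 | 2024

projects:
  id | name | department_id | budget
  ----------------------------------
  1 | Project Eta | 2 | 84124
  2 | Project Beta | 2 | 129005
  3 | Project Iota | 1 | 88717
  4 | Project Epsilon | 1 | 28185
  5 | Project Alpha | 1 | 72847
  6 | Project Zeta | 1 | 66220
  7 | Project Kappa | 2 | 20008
SELECT p.name, AVG(c.budget) AS avg_budget FROM projects c JOIN departments p ON c.department_id = p.id GROUP BY p.id, p.name HAVING COUNT(*) >= 3

Execution result:
name | avg_budget
Marketing | 63992.25
Support | 77712.33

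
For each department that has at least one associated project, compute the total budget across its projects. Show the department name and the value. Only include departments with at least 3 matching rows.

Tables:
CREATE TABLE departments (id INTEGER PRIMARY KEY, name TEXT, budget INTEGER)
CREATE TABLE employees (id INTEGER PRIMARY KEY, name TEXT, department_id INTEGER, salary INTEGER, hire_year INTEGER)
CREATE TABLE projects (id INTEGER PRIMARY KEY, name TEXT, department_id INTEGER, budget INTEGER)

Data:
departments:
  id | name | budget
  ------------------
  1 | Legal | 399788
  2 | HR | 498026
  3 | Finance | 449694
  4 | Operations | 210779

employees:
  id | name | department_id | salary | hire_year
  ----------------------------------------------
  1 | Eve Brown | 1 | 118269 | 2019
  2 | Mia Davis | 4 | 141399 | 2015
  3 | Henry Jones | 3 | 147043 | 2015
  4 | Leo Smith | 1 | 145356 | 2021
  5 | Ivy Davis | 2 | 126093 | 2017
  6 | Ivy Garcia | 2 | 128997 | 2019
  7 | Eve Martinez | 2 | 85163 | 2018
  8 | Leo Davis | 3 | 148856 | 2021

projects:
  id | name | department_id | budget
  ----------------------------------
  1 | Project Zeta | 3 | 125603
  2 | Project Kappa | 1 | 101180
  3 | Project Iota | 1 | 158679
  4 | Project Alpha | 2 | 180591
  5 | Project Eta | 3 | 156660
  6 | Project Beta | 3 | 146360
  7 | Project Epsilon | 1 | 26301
SELECT p.name, SUM(c.budget) AS sum_budget FROM projects c JOIN departments p ON c.department_id = p.id GROUP BY p.id, p.name HAVING COUNT(*) >= 3

Execution result:
name | sum_budget
Legal | 286160
Finance | 428623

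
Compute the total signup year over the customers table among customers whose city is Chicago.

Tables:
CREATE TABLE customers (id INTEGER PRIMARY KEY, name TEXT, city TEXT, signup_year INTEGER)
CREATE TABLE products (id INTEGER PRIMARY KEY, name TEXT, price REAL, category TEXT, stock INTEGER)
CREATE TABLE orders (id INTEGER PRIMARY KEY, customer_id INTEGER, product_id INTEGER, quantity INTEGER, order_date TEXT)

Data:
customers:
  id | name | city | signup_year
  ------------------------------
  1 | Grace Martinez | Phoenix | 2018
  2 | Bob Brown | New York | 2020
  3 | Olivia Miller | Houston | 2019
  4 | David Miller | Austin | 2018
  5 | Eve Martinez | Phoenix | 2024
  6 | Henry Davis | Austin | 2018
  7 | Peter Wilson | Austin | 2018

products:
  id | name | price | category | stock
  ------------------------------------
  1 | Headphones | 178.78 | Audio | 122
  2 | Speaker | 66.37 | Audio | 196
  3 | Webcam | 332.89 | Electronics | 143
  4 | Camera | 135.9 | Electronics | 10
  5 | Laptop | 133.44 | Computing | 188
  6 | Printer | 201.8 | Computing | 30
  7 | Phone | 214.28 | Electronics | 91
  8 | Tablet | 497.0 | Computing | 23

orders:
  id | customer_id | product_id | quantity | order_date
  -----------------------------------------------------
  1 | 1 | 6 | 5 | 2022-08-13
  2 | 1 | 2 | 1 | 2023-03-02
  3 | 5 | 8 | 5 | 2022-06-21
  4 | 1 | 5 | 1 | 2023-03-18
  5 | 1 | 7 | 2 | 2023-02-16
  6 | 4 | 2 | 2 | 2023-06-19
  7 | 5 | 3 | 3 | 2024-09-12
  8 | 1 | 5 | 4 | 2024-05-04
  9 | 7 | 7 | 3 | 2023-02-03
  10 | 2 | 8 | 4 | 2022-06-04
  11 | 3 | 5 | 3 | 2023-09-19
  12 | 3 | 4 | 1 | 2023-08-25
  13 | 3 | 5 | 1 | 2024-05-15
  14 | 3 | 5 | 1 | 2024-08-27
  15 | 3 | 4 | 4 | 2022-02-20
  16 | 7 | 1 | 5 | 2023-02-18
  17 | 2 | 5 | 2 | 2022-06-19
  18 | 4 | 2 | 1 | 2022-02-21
SELECT SUM(signup_year) FROM customers WHERE city = 'Chicago'

Execution result:
NULL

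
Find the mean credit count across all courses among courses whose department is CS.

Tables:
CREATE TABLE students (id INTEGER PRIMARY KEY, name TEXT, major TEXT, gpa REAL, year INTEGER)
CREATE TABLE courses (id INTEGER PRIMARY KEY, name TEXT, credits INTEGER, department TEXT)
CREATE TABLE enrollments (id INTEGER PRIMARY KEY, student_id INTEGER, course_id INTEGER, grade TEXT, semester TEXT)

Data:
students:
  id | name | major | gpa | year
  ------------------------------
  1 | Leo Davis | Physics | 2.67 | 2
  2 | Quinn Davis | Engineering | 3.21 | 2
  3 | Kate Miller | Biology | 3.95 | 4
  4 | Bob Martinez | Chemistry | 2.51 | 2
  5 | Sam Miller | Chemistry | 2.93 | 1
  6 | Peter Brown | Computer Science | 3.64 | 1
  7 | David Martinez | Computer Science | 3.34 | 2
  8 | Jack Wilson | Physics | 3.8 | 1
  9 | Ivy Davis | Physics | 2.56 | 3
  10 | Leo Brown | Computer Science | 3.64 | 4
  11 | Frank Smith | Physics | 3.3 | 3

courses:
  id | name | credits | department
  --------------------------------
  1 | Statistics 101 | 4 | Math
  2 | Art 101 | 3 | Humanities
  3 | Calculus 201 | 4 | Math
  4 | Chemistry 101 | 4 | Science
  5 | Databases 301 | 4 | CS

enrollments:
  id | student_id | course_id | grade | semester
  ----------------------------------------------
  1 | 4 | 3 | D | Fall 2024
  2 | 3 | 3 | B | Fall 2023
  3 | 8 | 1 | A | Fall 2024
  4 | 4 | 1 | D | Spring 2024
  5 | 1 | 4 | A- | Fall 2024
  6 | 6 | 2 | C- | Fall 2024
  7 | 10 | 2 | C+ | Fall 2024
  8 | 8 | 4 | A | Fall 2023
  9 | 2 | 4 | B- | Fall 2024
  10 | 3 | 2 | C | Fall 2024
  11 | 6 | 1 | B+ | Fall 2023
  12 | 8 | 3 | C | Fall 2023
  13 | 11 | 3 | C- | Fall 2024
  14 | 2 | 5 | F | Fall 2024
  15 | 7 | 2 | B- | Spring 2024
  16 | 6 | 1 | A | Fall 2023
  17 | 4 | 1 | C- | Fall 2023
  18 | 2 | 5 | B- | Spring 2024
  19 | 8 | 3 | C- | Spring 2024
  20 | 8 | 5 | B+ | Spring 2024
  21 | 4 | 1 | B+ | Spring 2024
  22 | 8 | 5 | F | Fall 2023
SELECT AVG(credits) FROM courses WHERE department = 'CS'

Execution result:
4.00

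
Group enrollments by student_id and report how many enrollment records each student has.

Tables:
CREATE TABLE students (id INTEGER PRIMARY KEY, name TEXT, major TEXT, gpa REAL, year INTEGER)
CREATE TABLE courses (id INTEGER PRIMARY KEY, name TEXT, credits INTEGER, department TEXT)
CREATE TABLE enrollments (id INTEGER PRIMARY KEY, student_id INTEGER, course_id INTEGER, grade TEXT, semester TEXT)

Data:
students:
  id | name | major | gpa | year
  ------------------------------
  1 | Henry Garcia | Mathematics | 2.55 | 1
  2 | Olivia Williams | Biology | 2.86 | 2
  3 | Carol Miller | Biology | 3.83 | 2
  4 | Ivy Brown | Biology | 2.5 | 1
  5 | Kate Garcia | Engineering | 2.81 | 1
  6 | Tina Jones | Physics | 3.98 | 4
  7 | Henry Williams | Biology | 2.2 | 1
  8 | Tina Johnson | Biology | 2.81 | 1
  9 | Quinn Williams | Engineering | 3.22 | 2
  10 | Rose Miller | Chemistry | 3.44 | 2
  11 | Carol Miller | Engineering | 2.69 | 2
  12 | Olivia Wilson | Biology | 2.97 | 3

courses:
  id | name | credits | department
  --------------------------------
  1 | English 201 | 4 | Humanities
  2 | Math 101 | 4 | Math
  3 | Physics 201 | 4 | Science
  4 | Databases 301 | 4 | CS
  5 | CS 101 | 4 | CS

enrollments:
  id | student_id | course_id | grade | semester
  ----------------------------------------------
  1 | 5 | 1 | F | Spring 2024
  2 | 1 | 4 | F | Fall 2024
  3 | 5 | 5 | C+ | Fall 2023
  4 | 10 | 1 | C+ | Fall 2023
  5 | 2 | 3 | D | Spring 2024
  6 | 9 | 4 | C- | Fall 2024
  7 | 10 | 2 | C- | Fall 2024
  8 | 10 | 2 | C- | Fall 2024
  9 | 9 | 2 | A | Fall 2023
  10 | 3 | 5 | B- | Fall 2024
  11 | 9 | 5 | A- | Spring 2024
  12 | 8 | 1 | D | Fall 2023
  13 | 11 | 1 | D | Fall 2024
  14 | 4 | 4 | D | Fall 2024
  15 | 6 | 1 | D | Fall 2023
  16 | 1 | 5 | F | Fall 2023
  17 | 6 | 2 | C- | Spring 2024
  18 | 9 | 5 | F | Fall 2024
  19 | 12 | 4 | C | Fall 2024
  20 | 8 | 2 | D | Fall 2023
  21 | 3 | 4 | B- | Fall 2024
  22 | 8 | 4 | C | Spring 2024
SELECT student_id, COUNT(*) AS enrollment_count FROM enrollments GROUP BY student_id

Execution result:
student_id | enrollment_count
1 | 2
2 | 1
3 | 2
4 | 1
5 | 2
6 | 2
8 | 3
9 | 4
10 | 3
11 | 1
12 | 1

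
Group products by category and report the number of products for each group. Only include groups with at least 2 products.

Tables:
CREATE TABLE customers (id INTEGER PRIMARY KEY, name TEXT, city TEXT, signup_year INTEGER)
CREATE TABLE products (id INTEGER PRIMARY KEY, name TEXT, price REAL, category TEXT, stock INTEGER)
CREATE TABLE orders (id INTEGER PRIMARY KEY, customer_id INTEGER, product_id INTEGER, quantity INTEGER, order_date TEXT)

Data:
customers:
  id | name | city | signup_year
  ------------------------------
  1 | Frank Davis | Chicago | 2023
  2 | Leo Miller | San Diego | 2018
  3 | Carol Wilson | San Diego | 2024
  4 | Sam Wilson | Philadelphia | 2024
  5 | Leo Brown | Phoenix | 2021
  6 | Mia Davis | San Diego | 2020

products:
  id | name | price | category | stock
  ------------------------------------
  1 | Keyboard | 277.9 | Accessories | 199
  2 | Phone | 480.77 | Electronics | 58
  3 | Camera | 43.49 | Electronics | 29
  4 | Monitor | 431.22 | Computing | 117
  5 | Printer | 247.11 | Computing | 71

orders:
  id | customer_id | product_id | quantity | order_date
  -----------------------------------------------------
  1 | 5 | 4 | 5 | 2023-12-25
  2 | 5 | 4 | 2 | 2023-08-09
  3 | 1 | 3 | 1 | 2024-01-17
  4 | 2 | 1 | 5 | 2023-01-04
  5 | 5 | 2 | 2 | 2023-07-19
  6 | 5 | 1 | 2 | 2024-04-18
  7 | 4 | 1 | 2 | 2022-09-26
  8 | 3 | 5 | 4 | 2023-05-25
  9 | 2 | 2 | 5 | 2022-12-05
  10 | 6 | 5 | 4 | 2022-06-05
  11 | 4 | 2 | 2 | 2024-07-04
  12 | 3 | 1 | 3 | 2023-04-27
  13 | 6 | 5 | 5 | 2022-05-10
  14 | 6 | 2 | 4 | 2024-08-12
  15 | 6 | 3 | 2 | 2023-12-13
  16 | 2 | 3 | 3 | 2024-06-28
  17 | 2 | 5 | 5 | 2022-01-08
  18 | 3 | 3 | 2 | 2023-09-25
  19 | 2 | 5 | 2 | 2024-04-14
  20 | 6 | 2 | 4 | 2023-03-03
SELECT category, COUNT(*) AS n FROM products GROUP BY category HAVING COUNT(*) >= 2

Execution result:
category | n
Computing | 2
Electronics | 2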